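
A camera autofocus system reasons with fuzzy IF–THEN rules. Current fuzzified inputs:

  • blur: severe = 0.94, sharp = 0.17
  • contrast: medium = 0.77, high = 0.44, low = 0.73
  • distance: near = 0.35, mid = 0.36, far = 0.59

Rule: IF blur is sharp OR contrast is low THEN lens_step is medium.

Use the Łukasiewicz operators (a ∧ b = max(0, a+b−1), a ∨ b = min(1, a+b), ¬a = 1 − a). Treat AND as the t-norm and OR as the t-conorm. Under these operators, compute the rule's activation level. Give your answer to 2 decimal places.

0.90

firing strength: sharp=0.17, low=0.73; OR[min(1, a+b)] → w = 0.90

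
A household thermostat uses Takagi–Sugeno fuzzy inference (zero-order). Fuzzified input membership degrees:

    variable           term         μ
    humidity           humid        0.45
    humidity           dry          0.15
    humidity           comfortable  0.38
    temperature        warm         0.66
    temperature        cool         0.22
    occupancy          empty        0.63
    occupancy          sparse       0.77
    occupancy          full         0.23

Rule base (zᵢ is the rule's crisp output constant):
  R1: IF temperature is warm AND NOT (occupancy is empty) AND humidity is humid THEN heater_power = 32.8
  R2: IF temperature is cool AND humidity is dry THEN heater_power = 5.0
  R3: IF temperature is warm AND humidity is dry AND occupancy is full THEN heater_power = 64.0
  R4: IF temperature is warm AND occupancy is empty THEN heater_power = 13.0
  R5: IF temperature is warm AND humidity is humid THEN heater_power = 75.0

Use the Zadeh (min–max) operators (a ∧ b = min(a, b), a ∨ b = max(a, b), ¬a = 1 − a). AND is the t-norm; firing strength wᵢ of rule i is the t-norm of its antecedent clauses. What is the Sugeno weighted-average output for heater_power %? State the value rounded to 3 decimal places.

R1 (z=32.8): warm=0.66, ¬empty=1−0.63=0.37, humid=0.45; AND[min(a, b)] → w = 0.37
R2 (z=5.0): cool=0.22, dry=0.15; AND[min(a, b)] → w = 0.15
R3 (z=64.0): warm=0.66, dry=0.15, full=0.23; AND[min(a, b)] → w = 0.15
R4 (z=13.0): warm=0.66, empty=0.63; AND[min(a, b)] → w = 0.63
R5 (z=75.0): warm=0.66, humid=0.45; AND[min(a, b)] → w = 0.45
Weighted average = (0.37·32.8 + 0.15·5.0 + 0.15·64.0 + 0.63·13.0 + 0.45·75.0) / (0.37 + 0.15 + 0.15 + 0.63 + 0.45)
  = 64.4260 / 1.7500 = 36.815

36.815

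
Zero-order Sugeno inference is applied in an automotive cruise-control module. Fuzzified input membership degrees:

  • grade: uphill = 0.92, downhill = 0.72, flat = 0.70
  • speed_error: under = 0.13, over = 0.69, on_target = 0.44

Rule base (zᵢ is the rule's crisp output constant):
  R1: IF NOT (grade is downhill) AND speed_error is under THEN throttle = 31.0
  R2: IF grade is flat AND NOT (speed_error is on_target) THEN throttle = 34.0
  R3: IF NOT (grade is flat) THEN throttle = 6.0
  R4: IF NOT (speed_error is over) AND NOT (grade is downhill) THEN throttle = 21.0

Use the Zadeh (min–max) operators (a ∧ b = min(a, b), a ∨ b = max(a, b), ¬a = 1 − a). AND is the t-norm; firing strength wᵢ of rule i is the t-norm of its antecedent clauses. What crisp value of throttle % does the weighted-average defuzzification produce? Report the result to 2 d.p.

24.21

R1 (z=31.0): ¬downhill=1−0.72=0.28, under=0.13; AND[min(a, b)] → w = 0.13
R2 (z=34.0): flat=0.70, ¬on_target=1−0.44=0.56; AND[min(a, b)] → w = 0.56
R3 (z=6.0): ¬flat=1−0.70=0.30 → w = 0.30
R4 (z=21.0): ¬over=1−0.69=0.31, ¬downhill=1−0.72=0.28; AND[min(a, b)] → w = 0.28
Weighted average = (0.13·31.0 + 0.56·34.0 + 0.30·6.0 + 0.28·21.0) / (0.13 + 0.56 + 0.30 + 0.28)
  = 30.7500 / 1.2700 = 24.21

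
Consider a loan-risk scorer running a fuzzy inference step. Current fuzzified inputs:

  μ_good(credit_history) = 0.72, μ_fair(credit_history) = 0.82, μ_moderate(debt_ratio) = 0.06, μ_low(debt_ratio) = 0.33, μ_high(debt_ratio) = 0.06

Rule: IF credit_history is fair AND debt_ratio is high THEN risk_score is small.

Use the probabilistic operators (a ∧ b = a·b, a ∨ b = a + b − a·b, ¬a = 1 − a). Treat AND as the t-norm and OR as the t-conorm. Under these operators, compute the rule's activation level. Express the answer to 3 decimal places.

firing strength: fair=0.82, high=0.06; AND[a·b] → w = 0.0492

0.049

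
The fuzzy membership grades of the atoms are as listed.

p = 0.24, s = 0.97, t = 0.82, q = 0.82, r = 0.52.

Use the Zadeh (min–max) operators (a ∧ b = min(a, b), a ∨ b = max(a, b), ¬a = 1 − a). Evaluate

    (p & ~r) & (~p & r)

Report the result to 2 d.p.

~r = 1 − 0.52 = 0.48
p & ~r = min(a, b) on (0.24, 0.48) = 0.24
~p = 1 − 0.24 = 0.76
~p & r = min(a, b) on (0.76, 0.52) = 0.52
(p & ~r) & (~p & r) = min(a, b) on (0.24, 0.52) = 0.24

0.24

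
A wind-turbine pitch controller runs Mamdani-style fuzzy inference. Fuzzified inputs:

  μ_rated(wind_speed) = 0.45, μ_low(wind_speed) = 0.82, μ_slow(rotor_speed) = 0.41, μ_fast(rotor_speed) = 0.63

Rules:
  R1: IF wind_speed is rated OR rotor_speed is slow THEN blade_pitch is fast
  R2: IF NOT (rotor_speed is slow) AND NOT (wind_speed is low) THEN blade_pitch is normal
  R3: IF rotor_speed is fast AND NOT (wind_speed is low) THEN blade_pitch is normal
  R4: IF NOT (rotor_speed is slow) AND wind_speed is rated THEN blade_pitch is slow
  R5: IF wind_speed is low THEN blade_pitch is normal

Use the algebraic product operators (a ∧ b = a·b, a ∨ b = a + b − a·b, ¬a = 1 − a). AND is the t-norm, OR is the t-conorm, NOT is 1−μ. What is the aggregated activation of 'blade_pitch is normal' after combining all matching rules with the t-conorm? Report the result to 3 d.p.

0.857

R1: rated=0.45, slow=0.41; OR[a + b − a·b] → w = 0.6755
R2: ¬slow=1−0.41=0.59, ¬low=1−0.82=0.18; AND[a·b] → w = 0.1062
R3: fast=0.63, ¬low=1−0.82=0.18; AND[a·b] → w = 0.1134
R4: ¬slow=1−0.41=0.59, rated=0.45; AND[a·b] → w = 0.2655
R5: low=0.82 → w = 0.8200
Rules with consequent 'normal': {R2, R3, R5} → strengths 0.1062, 0.1134, 0.8200
Aggregate via t-conorm [a + b − a·b]: 0.8574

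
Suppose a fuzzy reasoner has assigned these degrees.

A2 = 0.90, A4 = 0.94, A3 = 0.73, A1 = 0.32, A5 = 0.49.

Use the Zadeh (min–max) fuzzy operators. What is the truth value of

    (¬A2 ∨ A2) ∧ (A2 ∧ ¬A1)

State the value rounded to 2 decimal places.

¬A2 = 1 − 0.90 = 0.10
¬A2 ∨ A2 = max(a, b) on (0.10, 0.90) = 0.90
¬A1 = 1 − 0.32 = 0.68
A2 ∧ ¬A1 = min(a, b) on (0.90, 0.68) = 0.68
(¬A2 ∨ A2) ∧ (A2 ∧ ¬A1) = min(a, b) on (0.90, 0.68) = 0.68

0.68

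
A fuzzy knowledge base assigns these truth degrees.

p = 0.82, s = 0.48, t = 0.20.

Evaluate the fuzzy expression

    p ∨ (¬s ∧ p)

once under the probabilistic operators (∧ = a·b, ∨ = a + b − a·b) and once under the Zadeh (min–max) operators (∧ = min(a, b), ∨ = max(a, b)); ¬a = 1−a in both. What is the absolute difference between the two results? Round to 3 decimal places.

Under probabilistic:
  ¬s = 1 − 0.4800 = 0.5200
  ¬s ∧ p = a·b on (0.5200, 0.8200) = 0.4264
  p ∨ (¬s ∧ p) = a + b − a·b on (0.8200, 0.4264) = 0.8968
  → value = 0.8968
Under Zadeh (min–max):
  ¬s = 1 − 0.48 = 0.52
  ¬s ∧ p = min(a, b) on (0.52, 0.82) = 0.52
  p ∨ (¬s ∧ p) = max(a, b) on (0.82, 0.52) = 0.82
  → value = 0.8200
|0.8968 − 0.8200| = 0.077

0.077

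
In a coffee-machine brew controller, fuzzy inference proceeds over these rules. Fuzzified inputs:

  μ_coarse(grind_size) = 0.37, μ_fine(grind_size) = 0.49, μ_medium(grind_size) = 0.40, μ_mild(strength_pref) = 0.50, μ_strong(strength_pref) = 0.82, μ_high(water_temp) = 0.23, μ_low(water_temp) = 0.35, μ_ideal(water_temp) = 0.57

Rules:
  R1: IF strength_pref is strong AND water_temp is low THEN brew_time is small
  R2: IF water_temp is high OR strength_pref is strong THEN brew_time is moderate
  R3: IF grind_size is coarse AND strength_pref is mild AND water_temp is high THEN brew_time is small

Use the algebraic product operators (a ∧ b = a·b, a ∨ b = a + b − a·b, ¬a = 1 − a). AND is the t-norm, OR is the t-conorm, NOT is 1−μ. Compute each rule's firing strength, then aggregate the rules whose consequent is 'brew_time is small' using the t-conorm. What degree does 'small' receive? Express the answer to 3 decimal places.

0.317

R1: strong=0.82, low=0.35; AND[a·b] → w = 0.2870
R2: high=0.23, strong=0.82; OR[a + b − a·b] → w = 0.8614
R3: coarse=0.37, mild=0.50, high=0.23; AND[a·b] → w = 0.0426
Rules with consequent 'small': {R1, R3} → strengths 0.2870, 0.0426
Aggregate via t-conorm [a + b − a·b]: 0.3173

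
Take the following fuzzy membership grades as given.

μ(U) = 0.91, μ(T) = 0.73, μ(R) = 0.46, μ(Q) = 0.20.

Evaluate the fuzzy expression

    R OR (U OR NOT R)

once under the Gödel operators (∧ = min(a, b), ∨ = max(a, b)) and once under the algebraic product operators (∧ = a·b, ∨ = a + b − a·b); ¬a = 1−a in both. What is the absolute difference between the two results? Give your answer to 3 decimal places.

Under Gödel:
  NOT R = 1 − 0.46 = 0.54
  U OR NOT R = max(a, b) on (0.91, 0.54) = 0.91
  R OR (U OR NOT R) = max(a, b) on (0.46, 0.91) = 0.91
  → value = 0.9100
Under algebraic product:
  NOT R = 1 − 0.4600 = 0.5400
  U OR NOT R = a + b − a·b on (0.9100, 0.5400) = 0.9586
  R OR (U OR NOT R) = a + b − a·b on (0.4600, 0.9586) = 0.9776
  → value = 0.9776
|0.9100 − 0.9776| = 0.068

0.068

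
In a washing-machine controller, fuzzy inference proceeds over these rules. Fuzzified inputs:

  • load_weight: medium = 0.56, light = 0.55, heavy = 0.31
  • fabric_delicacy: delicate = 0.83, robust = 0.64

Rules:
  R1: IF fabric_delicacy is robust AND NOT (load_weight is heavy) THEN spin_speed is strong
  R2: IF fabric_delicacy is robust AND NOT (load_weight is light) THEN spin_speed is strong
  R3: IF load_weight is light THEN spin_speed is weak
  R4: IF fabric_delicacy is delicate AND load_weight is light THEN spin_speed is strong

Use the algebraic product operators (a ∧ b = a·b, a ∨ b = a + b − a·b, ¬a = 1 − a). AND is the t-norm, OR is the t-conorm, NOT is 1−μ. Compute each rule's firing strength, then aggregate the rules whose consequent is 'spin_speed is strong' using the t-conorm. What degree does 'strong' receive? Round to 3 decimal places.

0.784

R1: robust=0.64, ¬heavy=1−0.31=0.69; AND[a·b] → w = 0.4416
R2: robust=0.64, ¬light=1−0.55=0.45; AND[a·b] → w = 0.2880
R3: light=0.55 → w = 0.5500
R4: delicate=0.83, light=0.55; AND[a·b] → w = 0.4565
Rules with consequent 'strong': {R1, R2, R4} → strengths 0.4416, 0.2880, 0.4565
Aggregate via t-conorm [a + b − a·b]: 0.7839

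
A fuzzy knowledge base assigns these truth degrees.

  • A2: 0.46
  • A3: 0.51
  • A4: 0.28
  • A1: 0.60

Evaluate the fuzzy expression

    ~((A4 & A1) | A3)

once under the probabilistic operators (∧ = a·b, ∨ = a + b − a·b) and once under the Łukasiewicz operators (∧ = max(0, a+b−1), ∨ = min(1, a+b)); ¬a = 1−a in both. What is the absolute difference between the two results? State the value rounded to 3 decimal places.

0.082

Under probabilistic:
  A4 & A1 = a·b on (0.2800, 0.6000) = 0.1680
  (A4 & A1) | A3 = a + b − a·b on (0.1680, 0.5100) = 0.5923
  ~((A4 & A1) | A3) = 1 − 0.5923 = 0.4077
  → value = 0.4077
Under Łukasiewicz:
  A4 & A1 = max(0, a+b−1) on (0.28, 0.60) = 0.00
  (A4 & A1) | A3 = min(1, a+b) on (0.00, 0.51) = 0.51
  ~((A4 & A1) | A3) = 1 − 0.51 = 0.49
  → value = 0.4900
|0.4077 − 0.4900| = 0.082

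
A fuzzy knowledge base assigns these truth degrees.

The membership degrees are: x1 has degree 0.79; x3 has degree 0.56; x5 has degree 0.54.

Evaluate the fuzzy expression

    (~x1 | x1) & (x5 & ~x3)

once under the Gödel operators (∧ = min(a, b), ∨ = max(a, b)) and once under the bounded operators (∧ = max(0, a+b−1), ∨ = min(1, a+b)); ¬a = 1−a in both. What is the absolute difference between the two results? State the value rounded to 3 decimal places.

Under Gödel:
  ~x1 = 1 − 0.79 = 0.21
  ~x1 | x1 = max(a, b) on (0.21, 0.79) = 0.79
  ~x3 = 1 − 0.56 = 0.44
  x5 & ~x3 = min(a, b) on (0.54, 0.44) = 0.44
  (~x1 | x1) & (x5 & ~x3) = min(a, b) on (0.79, 0.44) = 0.44
  → value = 0.4400
Under bounded:
  ~x1 = 1 − 0.79 = 0.21
  ~x1 | x1 = min(1, a+b) on (0.21, 0.79) = 1.00
  ~x3 = 1 − 0.56 = 0.44
  x5 & ~x3 = max(0, a+b−1) on (0.54, 0.44) = 0.00
  (~x1 | x1) & (x5 & ~x3) = max(0, a+b−1) on (1.00, 0.00) = 0.00
  → value = 0.0000
|0.4400 − 0.0000| = 0.440

0.440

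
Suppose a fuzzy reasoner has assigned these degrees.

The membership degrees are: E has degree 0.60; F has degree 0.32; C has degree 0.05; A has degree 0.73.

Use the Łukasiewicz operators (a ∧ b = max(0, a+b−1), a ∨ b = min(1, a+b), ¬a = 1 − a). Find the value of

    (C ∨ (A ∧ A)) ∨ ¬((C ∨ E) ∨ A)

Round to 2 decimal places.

0.51

A ∧ A = max(0, a+b−1) on (0.73, 0.73) = 0.46
C ∨ (A ∧ A) = min(1, a+b) on (0.05, 0.46) = 0.51
C ∨ E = min(1, a+b) on (0.05, 0.60) = 0.65
(C ∨ E) ∨ A = min(1, a+b) on (0.65, 0.73) = 1.00
¬((C ∨ E) ∨ A) = 1 − 1.00 = 0.00
(C ∨ (A ∧ A)) ∨ ¬((C ∨ E) ∨ A) = min(1, a+b) on (0.51, 0.00) = 0.51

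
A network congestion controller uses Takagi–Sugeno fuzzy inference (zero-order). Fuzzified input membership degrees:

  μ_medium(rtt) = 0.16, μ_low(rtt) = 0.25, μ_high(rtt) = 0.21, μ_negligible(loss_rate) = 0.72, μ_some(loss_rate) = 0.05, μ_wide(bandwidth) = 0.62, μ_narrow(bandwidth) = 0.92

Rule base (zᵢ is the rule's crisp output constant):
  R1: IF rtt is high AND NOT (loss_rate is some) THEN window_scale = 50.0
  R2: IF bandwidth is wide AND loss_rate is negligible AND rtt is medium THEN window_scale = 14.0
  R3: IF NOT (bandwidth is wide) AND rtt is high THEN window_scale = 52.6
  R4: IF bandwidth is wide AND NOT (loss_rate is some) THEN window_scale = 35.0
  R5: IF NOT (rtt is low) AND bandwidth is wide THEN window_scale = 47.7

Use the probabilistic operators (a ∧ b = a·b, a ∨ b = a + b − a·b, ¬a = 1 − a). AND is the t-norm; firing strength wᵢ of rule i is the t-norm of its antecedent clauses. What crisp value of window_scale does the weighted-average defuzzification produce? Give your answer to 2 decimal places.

41.27

R1 (z=50.0): high=0.21, ¬some=1−0.05=0.95; AND[a·b] → w = 0.1995
R2 (z=14.0): wide=0.62, negligible=0.72, medium=0.16; AND[a·b] → w = 0.0714
R3 (z=52.6): ¬wide=1−0.62=0.38, high=0.21; AND[a·b] → w = 0.0798
R4 (z=35.0): wide=0.62, ¬some=1−0.05=0.95; AND[a·b] → w = 0.5890
R5 (z=47.7): ¬low=1−0.25=0.75, wide=0.62; AND[a·b] → w = 0.4650
Weighted average = (0.1995·50.0 + 0.0714·14.0 + 0.0798·52.6 + 0.5890·35.0 + 0.4650·47.7) / (0.1995 + 0.0714 + 0.0798 + 0.5890 + 0.4650)
  = 57.9679 / 1.4047 = 41.27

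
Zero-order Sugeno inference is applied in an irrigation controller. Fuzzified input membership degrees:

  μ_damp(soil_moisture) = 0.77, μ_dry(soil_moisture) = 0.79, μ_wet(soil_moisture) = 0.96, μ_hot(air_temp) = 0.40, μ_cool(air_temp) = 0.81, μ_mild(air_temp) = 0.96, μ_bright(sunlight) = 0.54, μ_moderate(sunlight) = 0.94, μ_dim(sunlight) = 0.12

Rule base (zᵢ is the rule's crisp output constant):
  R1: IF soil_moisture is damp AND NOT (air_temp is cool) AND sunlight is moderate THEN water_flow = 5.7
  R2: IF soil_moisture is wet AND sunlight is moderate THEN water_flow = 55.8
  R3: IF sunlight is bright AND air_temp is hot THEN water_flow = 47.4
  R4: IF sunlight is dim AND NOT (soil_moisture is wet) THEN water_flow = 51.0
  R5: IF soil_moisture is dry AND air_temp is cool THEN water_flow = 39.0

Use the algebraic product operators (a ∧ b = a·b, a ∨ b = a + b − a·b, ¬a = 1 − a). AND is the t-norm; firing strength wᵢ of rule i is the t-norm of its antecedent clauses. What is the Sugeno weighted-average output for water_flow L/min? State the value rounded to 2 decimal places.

45.55

R1 (z=5.7): damp=0.77, ¬cool=1−0.81=0.19, moderate=0.94; AND[a·b] → w = 0.1375
R2 (z=55.8): wet=0.96, moderate=0.94; AND[a·b] → w = 0.9024
R3 (z=47.4): bright=0.54, hot=0.40; AND[a·b] → w = 0.2160
R4 (z=51.0): dim=0.12, ¬wet=1−0.96=0.04; AND[a·b] → w = 0.0048
R5 (z=39.0): dry=0.79, cool=0.81; AND[a·b] → w = 0.6399
Weighted average = (0.1375·5.7 + 0.9024·55.8 + 0.2160·47.4 + 0.0048·51.0 + 0.6399·39.0) / (0.1375 + 0.9024 + 0.2160 + 0.0048 + 0.6399)
  = 86.5771 / 1.9006 = 45.55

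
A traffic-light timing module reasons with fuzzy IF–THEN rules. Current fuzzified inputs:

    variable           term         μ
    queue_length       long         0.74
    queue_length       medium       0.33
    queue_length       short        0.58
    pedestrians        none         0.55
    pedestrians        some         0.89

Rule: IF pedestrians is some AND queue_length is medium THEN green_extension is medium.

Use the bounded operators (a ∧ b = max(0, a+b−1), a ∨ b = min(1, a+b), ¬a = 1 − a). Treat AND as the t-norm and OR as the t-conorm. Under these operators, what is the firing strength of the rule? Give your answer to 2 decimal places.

firing strength: some=0.89, medium=0.33; AND[max(0, a+b−1)] → w = 0.22

0.22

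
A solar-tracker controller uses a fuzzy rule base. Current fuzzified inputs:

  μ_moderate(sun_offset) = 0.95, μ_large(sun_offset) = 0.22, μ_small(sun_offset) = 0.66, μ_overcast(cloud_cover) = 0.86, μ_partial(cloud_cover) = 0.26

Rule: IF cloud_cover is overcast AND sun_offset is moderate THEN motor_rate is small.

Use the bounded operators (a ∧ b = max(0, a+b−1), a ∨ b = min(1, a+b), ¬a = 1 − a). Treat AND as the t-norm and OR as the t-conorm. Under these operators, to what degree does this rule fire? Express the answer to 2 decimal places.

firing strength: overcast=0.86, moderate=0.95; AND[max(0, a+b−1)] → w = 0.81

0.81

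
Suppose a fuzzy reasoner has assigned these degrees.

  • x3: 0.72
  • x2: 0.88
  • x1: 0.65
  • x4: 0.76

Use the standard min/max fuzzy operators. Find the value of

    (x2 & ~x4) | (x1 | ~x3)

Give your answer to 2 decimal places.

0.65

~x4 = 1 − 0.76 = 0.24
x2 & ~x4 = min(a, b) on (0.88, 0.24) = 0.24
~x3 = 1 − 0.72 = 0.28
x1 | ~x3 = max(a, b) on (0.65, 0.28) = 0.65
(x2 & ~x4) | (x1 | ~x3) = max(a, b) on (0.24, 0.65) = 0.65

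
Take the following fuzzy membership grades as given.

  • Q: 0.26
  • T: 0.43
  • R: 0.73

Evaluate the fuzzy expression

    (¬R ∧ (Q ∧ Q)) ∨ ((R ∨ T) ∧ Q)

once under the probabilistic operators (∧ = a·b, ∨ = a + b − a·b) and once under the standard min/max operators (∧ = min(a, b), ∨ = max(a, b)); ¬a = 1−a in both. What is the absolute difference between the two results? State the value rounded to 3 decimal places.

Under probabilistic:
  ¬R = 1 − 0.7300 = 0.2700
  Q ∧ Q = a·b on (0.2600, 0.2600) = 0.0676
  ¬R ∧ (Q ∧ Q) = a·b on (0.2700, 0.0676) = 0.0183
  R ∨ T = a + b − a·b on (0.7300, 0.4300) = 0.8461
  (R ∨ T) ∧ Q = a·b on (0.8461, 0.2600) = 0.2200
  (¬R ∧ (Q ∧ Q)) ∨ ((R ∨ T) ∧ Q) = a + b − a·b on (0.0183, 0.2200) = 0.2342
  → value = 0.2342
Under standard min/max:
  ¬R = 1 − 0.73 = 0.27
  Q ∧ Q = min(a, b) on (0.26, 0.26) = 0.26
  ¬R ∧ (Q ∧ Q) = min(a, b) on (0.27, 0.26) = 0.26
  R ∨ T = max(a, b) on (0.73, 0.43) = 0.73
  (R ∨ T) ∧ Q = min(a, b) on (0.73, 0.26) = 0.26
  (¬R ∧ (Q ∧ Q)) ∨ ((R ∨ T) ∧ Q) = max(a, b) on (0.26, 0.26) = 0.26
  → value = 0.2600
|0.2342 − 0.2600| = 0.026

0.026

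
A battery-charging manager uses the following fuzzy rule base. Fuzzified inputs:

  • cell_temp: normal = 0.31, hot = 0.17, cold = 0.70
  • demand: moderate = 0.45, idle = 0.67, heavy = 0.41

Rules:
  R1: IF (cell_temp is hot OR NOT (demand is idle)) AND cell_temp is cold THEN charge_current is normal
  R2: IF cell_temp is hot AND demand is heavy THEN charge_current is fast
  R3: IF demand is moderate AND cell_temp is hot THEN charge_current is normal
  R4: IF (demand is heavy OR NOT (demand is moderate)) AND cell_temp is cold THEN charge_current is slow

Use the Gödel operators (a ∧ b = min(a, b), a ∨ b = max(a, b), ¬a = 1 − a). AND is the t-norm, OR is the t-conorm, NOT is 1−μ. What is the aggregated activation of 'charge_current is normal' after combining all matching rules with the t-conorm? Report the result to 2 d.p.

R1: (hot=0.17 OR ¬idle=1−0.67=0.33) = 0.33; AND[min(a, b)] with cold=0.70 → w = 0.33
R2: hot=0.17, heavy=0.41; AND[min(a, b)] → w = 0.17
R3: moderate=0.45, hot=0.17; AND[min(a, b)] → w = 0.17
R4: (heavy=0.41 OR ¬moderate=1−0.45=0.55) = 0.55; AND[min(a, b)] with cold=0.70 → w = 0.55
Rules with consequent 'normal': {R1, R3} → strengths 0.33, 0.17
Aggregate via t-conorm [max(a, b)]: 0.33

0.33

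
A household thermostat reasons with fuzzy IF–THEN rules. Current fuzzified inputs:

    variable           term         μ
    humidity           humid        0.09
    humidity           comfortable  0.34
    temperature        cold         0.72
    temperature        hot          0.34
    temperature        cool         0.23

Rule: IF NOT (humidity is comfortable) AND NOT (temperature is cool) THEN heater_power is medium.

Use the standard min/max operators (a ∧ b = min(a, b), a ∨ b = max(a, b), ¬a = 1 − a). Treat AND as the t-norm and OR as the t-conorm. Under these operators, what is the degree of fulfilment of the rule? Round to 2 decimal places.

0.66

firing strength: ¬comfortable=1−0.34=0.66, ¬cool=1−0.23=0.77; AND[min(a, b)] → w = 0.66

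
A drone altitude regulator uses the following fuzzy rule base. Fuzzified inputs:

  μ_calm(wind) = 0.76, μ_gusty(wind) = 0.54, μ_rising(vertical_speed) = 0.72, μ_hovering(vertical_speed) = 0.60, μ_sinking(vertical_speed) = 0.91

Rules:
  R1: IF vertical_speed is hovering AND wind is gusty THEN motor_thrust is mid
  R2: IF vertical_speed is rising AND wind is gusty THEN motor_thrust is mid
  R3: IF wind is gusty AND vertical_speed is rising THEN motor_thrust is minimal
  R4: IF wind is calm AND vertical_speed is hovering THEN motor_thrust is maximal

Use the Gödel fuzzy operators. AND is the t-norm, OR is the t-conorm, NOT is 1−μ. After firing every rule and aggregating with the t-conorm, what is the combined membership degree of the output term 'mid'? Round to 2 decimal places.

R1: hovering=0.60, gusty=0.54; AND[min(a, b)] → w = 0.54
R2: rising=0.72, gusty=0.54; AND[min(a, b)] → w = 0.54
R3: gusty=0.54, rising=0.72; AND[min(a, b)] → w = 0.54
R4: calm=0.76, hovering=0.60; AND[min(a, b)] → w = 0.60
Rules with consequent 'mid': {R1, R2} → strengths 0.54, 0.54
Aggregate via t-conorm [max(a, b)]: 0.54

0.54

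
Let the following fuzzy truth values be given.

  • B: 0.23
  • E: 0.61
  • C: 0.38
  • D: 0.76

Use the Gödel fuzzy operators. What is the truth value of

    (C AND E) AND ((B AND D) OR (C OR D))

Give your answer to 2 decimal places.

0.38

C AND E = min(a, b) on (0.38, 0.61) = 0.38
B AND D = min(a, b) on (0.23, 0.76) = 0.23
C OR D = max(a, b) on (0.38, 0.76) = 0.76
(B AND D) OR (C OR D) = max(a, b) on (0.23, 0.76) = 0.76
(C AND E) AND ((B AND D) OR (C OR D)) = min(a, b) on (0.38, 0.76) = 0.38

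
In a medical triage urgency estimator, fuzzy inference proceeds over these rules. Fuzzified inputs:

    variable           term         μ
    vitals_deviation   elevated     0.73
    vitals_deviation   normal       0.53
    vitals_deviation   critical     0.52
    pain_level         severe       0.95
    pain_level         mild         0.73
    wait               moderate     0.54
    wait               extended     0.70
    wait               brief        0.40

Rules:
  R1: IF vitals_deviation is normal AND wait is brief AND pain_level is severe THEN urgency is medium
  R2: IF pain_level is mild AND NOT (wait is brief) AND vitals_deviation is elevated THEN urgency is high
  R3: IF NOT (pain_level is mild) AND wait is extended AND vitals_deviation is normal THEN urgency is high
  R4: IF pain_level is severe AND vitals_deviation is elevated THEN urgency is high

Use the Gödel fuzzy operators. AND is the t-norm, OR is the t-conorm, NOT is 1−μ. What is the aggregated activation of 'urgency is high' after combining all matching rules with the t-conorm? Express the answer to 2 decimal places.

R1: normal=0.53, brief=0.40, severe=0.95; AND[min(a, b)] → w = 0.40
R2: mild=0.73, ¬brief=1−0.40=0.60, elevated=0.73; AND[min(a, b)] → w = 0.60
R3: ¬mild=1−0.73=0.27, extended=0.70, normal=0.53; AND[min(a, b)] → w = 0.27
R4: severe=0.95, elevated=0.73; AND[min(a, b)] → w = 0.73
Rules with consequent 'high': {R2, R3, R4} → strengths 0.60, 0.27, 0.73
Aggregate via t-conorm [max(a, b)]: 0.73

0.73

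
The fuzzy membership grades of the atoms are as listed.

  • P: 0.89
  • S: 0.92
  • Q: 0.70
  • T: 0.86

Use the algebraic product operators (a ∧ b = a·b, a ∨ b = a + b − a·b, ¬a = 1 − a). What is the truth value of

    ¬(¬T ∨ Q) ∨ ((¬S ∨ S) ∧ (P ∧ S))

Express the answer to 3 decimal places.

0.821

¬T = 1 − 0.8600 = 0.1400
¬T ∨ Q = a + b − a·b on (0.1400, 0.7000) = 0.7420
¬(¬T ∨ Q) = 1 − 0.7420 = 0.2580
¬S = 1 − 0.9200 = 0.0800
¬S ∨ S = a + b − a·b on (0.0800, 0.9200) = 0.9264
P ∧ S = a·b on (0.8900, 0.9200) = 0.8188
(¬S ∨ S) ∧ (P ∧ S) = a·b on (0.9264, 0.8188) = 0.7585
¬(¬T ∨ Q) ∨ ((¬S ∨ S) ∧ (P ∧ S)) = a + b − a·b on (0.2580, 0.7585) = 0.8208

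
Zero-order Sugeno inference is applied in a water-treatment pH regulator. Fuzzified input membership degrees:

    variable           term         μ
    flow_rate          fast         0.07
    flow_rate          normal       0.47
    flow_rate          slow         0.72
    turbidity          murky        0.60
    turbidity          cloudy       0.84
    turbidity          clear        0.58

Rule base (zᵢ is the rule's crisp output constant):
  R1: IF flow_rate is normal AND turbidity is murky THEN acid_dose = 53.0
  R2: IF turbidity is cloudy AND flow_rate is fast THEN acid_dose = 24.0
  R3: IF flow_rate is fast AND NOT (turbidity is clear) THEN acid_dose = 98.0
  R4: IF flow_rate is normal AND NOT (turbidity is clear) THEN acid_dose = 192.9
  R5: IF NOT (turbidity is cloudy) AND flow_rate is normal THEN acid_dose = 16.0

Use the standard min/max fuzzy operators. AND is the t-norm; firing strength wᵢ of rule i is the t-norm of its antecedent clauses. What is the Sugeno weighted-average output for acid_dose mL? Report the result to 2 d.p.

98.34

R1 (z=53.0): normal=0.47, murky=0.60; AND[min(a, b)] → w = 0.47
R2 (z=24.0): cloudy=0.84, fast=0.07; AND[min(a, b)] → w = 0.07
R3 (z=98.0): fast=0.07, ¬clear=1−0.58=0.42; AND[min(a, b)] → w = 0.07
R4 (z=192.9): normal=0.47, ¬clear=1−0.58=0.42; AND[min(a, b)] → w = 0.42
R5 (z=16.0): ¬cloudy=1−0.84=0.16, normal=0.47; AND[min(a, b)] → w = 0.16
Weighted average = (0.47·53.0 + 0.07·24.0 + 0.07·98.0 + 0.42·192.9 + 0.16·16.0) / (0.47 + 0.07 + 0.07 + 0.42 + 0.16)
  = 117.0280 / 1.1900 = 98.34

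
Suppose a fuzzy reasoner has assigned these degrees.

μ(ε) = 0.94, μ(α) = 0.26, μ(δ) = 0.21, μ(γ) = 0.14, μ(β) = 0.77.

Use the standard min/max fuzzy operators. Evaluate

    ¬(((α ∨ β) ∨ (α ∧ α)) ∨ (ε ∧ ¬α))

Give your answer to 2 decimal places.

α ∨ β = max(a, b) on (0.26, 0.77) = 0.77
α ∧ α = min(a, b) on (0.26, 0.26) = 0.26
(α ∨ β) ∨ (α ∧ α) = max(a, b) on (0.77, 0.26) = 0.77
¬α = 1 − 0.26 = 0.74
ε ∧ ¬α = min(a, b) on (0.94, 0.74) = 0.74
((α ∨ β) ∨ (α ∧ α)) ∨ (ε ∧ ¬α) = max(a, b) on (0.77, 0.74) = 0.77
¬(((α ∨ β) ∨ (α ∧ α)) ∨ (ε ∧ ¬α)) = 1 − 0.77 = 0.23

0.23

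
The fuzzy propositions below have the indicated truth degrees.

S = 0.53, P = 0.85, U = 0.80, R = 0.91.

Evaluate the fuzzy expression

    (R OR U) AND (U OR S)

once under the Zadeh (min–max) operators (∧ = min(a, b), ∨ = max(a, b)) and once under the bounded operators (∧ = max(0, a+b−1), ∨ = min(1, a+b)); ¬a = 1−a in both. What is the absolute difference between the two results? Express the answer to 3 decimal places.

Under Zadeh (min–max):
  R OR U = max(a, b) on (0.91, 0.80) = 0.91
  U OR S = max(a, b) on (0.80, 0.53) = 0.80
  (R OR U) AND (U OR S) = min(a, b) on (0.91, 0.80) = 0.80
  → value = 0.8000
Under bounded:
  R OR U = min(1, a+b) on (0.91, 0.80) = 1.00
  U OR S = min(1, a+b) on (0.80, 0.53) = 1.00
  (R OR U) AND (U OR S) = max(0, a+b−1) on (1.00, 1.00) = 1.00
  → value = 1.0000
|0.8000 − 1.0000| = 0.200

0.200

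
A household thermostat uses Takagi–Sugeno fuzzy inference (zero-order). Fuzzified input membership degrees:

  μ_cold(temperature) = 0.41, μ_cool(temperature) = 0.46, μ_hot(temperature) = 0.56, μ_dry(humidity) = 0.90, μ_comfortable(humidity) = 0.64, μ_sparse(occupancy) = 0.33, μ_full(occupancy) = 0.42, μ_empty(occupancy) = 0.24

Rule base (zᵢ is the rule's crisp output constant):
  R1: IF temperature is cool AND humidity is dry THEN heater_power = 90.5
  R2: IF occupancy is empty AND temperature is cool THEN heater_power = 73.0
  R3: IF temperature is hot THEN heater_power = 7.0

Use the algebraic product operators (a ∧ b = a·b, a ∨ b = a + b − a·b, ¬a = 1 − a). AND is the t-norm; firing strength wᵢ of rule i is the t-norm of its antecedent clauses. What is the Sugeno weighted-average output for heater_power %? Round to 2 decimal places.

45.60

R1 (z=90.5): cool=0.46, dry=0.90; AND[a·b] → w = 0.4140
R2 (z=73.0): empty=0.24, cool=0.46; AND[a·b] → w = 0.1104
R3 (z=7.0): hot=0.56 → w = 0.5600
Weighted average = (0.4140·90.5 + 0.1104·73.0 + 0.5600·7.0) / (0.4140 + 0.1104 + 0.5600)
  = 49.4462 / 1.0844 = 45.60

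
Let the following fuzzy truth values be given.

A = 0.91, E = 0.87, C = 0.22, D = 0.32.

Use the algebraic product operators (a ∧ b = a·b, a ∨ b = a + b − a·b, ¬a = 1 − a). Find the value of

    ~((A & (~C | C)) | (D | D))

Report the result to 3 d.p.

~C = 1 − 0.2200 = 0.7800
~C | C = a + b − a·b on (0.7800, 0.2200) = 0.8284
A & (~C | C) = a·b on (0.9100, 0.8284) = 0.7538
D | D = a + b − a·b on (0.3200, 0.3200) = 0.5376
(A & (~C | C)) | (D | D) = a + b − a·b on (0.7538, 0.5376) = 0.8862
~((A & (~C | C)) | (D | D)) = 1 − 0.8862 = 0.1138

0.114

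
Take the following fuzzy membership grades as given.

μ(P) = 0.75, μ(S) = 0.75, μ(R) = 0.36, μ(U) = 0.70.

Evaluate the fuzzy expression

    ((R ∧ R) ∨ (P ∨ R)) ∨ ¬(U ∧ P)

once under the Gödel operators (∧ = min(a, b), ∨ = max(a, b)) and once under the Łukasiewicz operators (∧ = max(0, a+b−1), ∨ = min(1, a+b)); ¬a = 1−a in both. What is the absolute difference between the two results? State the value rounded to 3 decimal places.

Under Gödel:
  R ∧ R = min(a, b) on (0.36, 0.36) = 0.36
  P ∨ R = max(a, b) on (0.75, 0.36) = 0.75
  (R ∧ R) ∨ (P ∨ R) = max(a, b) on (0.36, 0.75) = 0.75
  U ∧ P = min(a, b) on (0.70, 0.75) = 0.70
  ¬(U ∧ P) = 1 − 0.70 = 0.30
  ((R ∧ R) ∨ (P ∨ R)) ∨ ¬(U ∧ P) = max(a, b) on (0.75, 0.30) = 0.75
  → value = 0.7500
Under Łukasiewicz:
  R ∧ R = max(0, a+b−1) on (0.36, 0.36) = 0.00
  P ∨ R = min(1, a+b) on (0.75, 0.36) = 1.00
  (R ∧ R) ∨ (P ∨ R) = min(1, a+b) on (0.00, 1.00) = 1.00
  U ∧ P = max(0, a+b−1) on (0.70, 0.75) = 0.45
  ¬(U ∧ P) = 1 − 0.45 = 0.55
  ((R ∧ R) ∨ (P ∨ R)) ∨ ¬(U ∧ P) = min(1, a+b) on (1.00, 0.55) = 1.00
  → value = 1.0000
|0.7500 − 1.0000| = 0.250

0.250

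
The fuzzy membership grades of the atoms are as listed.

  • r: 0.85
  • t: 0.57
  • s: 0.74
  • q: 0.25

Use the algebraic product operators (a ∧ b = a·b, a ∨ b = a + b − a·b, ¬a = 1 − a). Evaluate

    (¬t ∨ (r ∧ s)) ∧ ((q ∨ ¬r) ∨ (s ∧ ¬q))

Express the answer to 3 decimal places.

0.565

¬t = 1 − 0.5700 = 0.4300
r ∧ s = a·b on (0.8500, 0.7400) = 0.6290
¬t ∨ (r ∧ s) = a + b − a·b on (0.4300, 0.6290) = 0.7885
¬r = 1 − 0.8500 = 0.1500
q ∨ ¬r = a + b − a·b on (0.2500, 0.1500) = 0.3625
¬q = 1 − 0.2500 = 0.7500
s ∧ ¬q = a·b on (0.7400, 0.7500) = 0.5550
(q ∨ ¬r) ∨ (s ∧ ¬q) = a + b − a·b on (0.3625, 0.5550) = 0.7163
(¬t ∨ (r ∧ s)) ∧ ((q ∨ ¬r) ∨ (s ∧ ¬q)) = a·b on (0.7885, 0.7163) = 0.5648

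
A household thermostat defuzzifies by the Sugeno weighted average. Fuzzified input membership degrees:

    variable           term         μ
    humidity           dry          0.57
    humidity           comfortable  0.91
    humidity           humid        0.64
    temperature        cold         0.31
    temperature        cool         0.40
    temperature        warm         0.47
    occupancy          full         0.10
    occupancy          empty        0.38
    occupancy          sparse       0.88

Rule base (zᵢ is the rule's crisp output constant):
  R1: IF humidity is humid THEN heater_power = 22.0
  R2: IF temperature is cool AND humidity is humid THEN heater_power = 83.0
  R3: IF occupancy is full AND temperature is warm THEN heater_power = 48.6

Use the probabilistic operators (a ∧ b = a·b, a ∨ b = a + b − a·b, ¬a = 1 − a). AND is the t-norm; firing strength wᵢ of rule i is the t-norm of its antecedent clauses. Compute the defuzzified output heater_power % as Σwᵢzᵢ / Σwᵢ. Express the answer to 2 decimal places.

R1 (z=22.0): humid=0.64 → w = 0.6400
R2 (z=83.0): cool=0.40, humid=0.64; AND[a·b] → w = 0.2560
R3 (z=48.6): full=0.10, warm=0.47; AND[a·b] → w = 0.0470
Weighted average = (0.6400·22.0 + 0.2560·83.0 + 0.0470·48.6) / (0.6400 + 0.2560 + 0.0470)
  = 37.6122 / 0.9430 = 39.89

39.89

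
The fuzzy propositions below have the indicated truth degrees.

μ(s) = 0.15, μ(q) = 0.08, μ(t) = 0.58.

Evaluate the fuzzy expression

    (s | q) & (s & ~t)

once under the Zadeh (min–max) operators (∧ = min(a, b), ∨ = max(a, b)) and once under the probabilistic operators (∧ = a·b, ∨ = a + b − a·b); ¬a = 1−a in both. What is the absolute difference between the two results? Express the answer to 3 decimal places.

Under Zadeh (min–max):
  s | q = max(a, b) on (0.15, 0.08) = 0.15
  ~t = 1 − 0.58 = 0.42
  s & ~t = min(a, b) on (0.15, 0.42) = 0.15
  (s | q) & (s & ~t) = min(a, b) on (0.15, 0.15) = 0.15
  → value = 0.1500
Under probabilistic:
  s | q = a + b − a·b on (0.1500, 0.0800) = 0.2180
  ~t = 1 − 0.5800 = 0.4200
  s & ~t = a·b on (0.1500, 0.4200) = 0.0630
  (s | q) & (s & ~t) = a·b on (0.2180, 0.0630) = 0.0137
  → value = 0.0137
|0.1500 − 0.0137| = 0.136

0.136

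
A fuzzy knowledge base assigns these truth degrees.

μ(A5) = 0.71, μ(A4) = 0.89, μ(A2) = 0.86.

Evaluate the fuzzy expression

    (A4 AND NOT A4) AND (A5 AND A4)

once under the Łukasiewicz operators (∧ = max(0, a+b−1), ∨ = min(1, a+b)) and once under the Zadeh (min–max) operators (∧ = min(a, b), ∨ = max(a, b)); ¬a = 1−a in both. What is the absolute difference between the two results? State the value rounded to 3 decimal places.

0.110

Under Łukasiewicz:
  NOT A4 = 1 − 0.89 = 0.11
  A4 AND NOT A4 = max(0, a+b−1) on (0.89, 0.11) = 0.00
  A5 AND A4 = max(0, a+b−1) on (0.71, 0.89) = 0.60
  (A4 AND NOT A4) AND (A5 AND A4) = max(0, a+b−1) on (0.00, 0.60) = 0.00
  → value = 0.0000
Under Zadeh (min–max):
  NOT A4 = 1 − 0.89 = 0.11
  A4 AND NOT A4 = min(a, b) on (0.89, 0.11) = 0.11
  A5 AND A4 = min(a, b) on (0.71, 0.89) = 0.71
  (A4 AND NOT A4) AND (A5 AND A4) = min(a, b) on (0.11, 0.71) = 0.11
  → value = 0.1100
|0.0000 − 0.1100| = 0.110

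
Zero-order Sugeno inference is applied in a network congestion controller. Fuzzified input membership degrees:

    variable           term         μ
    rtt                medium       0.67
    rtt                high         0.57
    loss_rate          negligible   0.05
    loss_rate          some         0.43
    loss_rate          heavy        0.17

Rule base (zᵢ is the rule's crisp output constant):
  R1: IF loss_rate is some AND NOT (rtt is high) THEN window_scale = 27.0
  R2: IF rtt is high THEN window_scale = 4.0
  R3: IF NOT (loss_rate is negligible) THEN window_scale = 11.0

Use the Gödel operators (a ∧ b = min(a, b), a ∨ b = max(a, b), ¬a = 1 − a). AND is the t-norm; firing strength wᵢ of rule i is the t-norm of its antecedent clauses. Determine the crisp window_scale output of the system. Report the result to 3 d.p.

12.482

R1 (z=27.0): some=0.43, ¬high=1−0.57=0.43; AND[min(a, b)] → w = 0.43
R2 (z=4.0): high=0.57 → w = 0.57
R3 (z=11.0): ¬negligible=1−0.05=0.95 → w = 0.95
Weighted average = (0.43·27.0 + 0.57·4.0 + 0.95·11.0) / (0.43 + 0.57 + 0.95)
  = 24.3400 / 1.9500 = 12.482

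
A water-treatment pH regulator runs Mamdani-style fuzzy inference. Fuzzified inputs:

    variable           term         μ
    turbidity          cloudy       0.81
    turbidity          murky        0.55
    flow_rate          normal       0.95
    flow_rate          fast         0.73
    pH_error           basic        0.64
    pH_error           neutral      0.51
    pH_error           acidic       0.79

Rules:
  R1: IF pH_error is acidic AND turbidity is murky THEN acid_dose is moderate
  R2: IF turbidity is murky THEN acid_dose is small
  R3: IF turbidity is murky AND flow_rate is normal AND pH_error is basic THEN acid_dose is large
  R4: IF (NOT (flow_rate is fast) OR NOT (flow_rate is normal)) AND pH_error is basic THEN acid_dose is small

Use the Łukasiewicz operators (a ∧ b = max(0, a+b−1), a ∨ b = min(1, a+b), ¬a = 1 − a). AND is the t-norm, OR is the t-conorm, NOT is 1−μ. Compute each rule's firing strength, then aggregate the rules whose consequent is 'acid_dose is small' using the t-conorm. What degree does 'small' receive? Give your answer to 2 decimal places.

0.55

R1: acidic=0.79, murky=0.55; AND[max(0, a+b−1)] → w = 0.34
R2: murky=0.55 → w = 0.55
R3: murky=0.55, normal=0.95, basic=0.64; AND[max(0, a+b−1)] → w = 0.14
R4: (¬fast=1−0.73=0.27 OR ¬normal=1−0.95=0.05) = 0.32; AND[max(0, a+b−1)] with basic=0.64 → w = 0.00
Rules with consequent 'small': {R2, R4} → strengths 0.55, 0.00
Aggregate via t-conorm [min(1, a+b)]: 0.55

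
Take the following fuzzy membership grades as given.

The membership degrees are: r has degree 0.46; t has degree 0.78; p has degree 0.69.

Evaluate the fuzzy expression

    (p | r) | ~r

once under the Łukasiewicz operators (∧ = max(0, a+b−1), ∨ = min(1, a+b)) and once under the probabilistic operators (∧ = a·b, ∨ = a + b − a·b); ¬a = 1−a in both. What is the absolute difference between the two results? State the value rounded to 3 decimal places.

Under Łukasiewicz:
  p | r = min(1, a+b) on (0.69, 0.46) = 1.00
  ~r = 1 − 0.46 = 0.54
  (p | r) | ~r = min(1, a+b) on (1.00, 0.54) = 1.00
  → value = 1.0000
Under probabilistic:
  p | r = a + b − a·b on (0.6900, 0.4600) = 0.8326
  ~r = 1 − 0.4600 = 0.5400
  (p | r) | ~r = a + b − a·b on (0.8326, 0.5400) = 0.9230
  → value = 0.9230
|1.0000 − 0.9230| = 0.077

0.077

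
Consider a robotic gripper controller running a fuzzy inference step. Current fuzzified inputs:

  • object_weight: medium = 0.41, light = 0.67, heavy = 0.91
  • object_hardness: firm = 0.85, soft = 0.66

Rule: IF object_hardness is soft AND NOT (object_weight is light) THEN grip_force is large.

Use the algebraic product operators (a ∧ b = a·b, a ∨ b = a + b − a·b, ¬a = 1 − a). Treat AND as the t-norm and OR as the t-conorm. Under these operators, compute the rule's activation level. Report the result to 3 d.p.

0.218

firing strength: soft=0.66, ¬light=1−0.67=0.33; AND[a·b] → w = 0.2178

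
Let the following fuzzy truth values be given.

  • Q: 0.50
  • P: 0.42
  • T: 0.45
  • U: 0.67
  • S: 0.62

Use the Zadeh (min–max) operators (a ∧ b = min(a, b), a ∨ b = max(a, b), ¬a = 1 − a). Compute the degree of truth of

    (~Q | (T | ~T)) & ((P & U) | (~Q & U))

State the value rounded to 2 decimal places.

~Q = 1 − 0.50 = 0.50
~T = 1 − 0.45 = 0.55
T | ~T = max(a, b) on (0.45, 0.55) = 0.55
~Q | (T | ~T) = max(a, b) on (0.50, 0.55) = 0.55
P & U = min(a, b) on (0.42, 0.67) = 0.42
~Q = 1 − 0.50 = 0.50
~Q & U = min(a, b) on (0.50, 0.67) = 0.50
(P & U) | (~Q & U) = max(a, b) on (0.42, 0.50) = 0.50
(~Q | (T | ~T)) & ((P & U) | (~Q & U)) = min(a, b) on (0.55, 0.50) = 0.50

0.50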